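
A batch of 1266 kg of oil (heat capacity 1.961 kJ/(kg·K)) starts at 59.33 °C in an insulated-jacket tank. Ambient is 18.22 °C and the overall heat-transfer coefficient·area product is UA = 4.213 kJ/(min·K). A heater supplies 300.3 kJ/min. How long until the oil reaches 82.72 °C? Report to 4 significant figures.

879.8 min

Unsteady energy balance on the tank contents: M c_p dT/dt = −UA(T − T_amb) + Q̇.
τ = M c_p/UA = 589.277 min; T_ss = T_amb + Q̇/UA = 18.22 + 300.3/4.213 = 89.4994 °C.
T(t) = T_ss + (T₀ − T_ss)e^(−t/τ); set T = 82.72:
t = −τ ln[(T − T_ss)/(T₀ − T_ss)] = −589.277 · ln(0.224710) = 879.757 min.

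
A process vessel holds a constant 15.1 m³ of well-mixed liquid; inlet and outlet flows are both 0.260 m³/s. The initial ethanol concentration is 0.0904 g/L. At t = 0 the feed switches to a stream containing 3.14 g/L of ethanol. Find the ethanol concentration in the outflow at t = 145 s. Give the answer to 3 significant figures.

2.89 g/L

Transient balance on the dissolved component: V dC/dt = Q(C_in − C).
Time constant τ = V/Q = 15.1/0.260 = 58.077 s.
This is linear first-order; C(t) = C_in + (C₀ − C_in) e^(−t/τ).
C(145) = 3.14 + (0.0904 − 3.14)·e^(−145/58.077) = 3.14 + (-3.0496)·0.082357 = 2.8888 g/L.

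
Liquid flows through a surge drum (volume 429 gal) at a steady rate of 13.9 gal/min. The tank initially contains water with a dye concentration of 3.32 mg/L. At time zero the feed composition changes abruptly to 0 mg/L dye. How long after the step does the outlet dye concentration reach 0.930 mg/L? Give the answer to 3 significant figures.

Species balance: V dC/dt = Q(C_in − C) ⇒ τ = V/Q = 30.863 min.
C(t) = C_in + (C₀ − C_in) e^(−t/τ). Set C = 0.930 and solve for t:
e^(−t/τ) = (C − C_in)/(C₀ − C_in) = (0.930 − 0)/(3.32 − 0) = 0.28012
t = −τ ln(…) = 30.863 × 1.2725 = 39.275 min.

39.3 min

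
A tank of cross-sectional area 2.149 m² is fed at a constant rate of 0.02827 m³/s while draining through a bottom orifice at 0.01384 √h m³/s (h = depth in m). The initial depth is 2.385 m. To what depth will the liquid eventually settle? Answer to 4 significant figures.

4.172 m

Unsteady balance on liquid volume: A dh/dt = Q_in − 0.01384 √h. At steady state dh/dt = 0:
Q_in = 0.01384 √h_ss ⇒ √h_ss = 0.02827/0.01384 = 2.04263.
h_ss = 2.04263² = 4.17234 m. (Since h₀ = 2.385 m < h_ss, the level will rise toward this value.)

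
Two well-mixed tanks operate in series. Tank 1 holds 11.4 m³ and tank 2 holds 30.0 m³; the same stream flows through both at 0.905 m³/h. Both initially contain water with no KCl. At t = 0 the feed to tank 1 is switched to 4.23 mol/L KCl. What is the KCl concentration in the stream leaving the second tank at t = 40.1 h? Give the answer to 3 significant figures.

Time constants: τᵢ = Vᵢ/Q for each well-mixed tank.
τ₁ = 11.4/0.905 = 12.597 h; τ₂ = 30.0/0.905 = 33.149 h.
Solving the cascade with C₁(0)=C₂(0)=0 gives C₂(t) = C_in[1 − (τ₁ e^(−t/τ₁) − τ₂ e^(−t/τ₂))/(τ₁ − τ₂)].
At t = 40.1: e^(−t/τ₁) = 0.041445, e^(−t/τ₂) = 0.29829.
C₂ = 4.23·[1 − (12.597·0.041445 − 33.149·0.29829)/(-20.552)] = 4.23·0.54429 = 2.3023 mol/L.

2.30 mol/L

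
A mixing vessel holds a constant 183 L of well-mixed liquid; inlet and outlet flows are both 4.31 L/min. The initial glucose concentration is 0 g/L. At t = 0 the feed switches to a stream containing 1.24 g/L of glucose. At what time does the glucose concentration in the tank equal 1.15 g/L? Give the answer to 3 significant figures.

111 min

Species balance: V dC/dt = Q(C_in − C) ⇒ τ = V/Q = 42.459 min.
C(t) = C_in + (C₀ − C_in) e^(−t/τ). Set C = 1.15 and solve for t:
e^(−t/τ) = (C − C_in)/(C₀ − C_in) = (1.15 − 1.24)/(0 − 1.24) = 0.072581
t = −τ ln(…) = 42.459 × 2.6231 = 111.37 min.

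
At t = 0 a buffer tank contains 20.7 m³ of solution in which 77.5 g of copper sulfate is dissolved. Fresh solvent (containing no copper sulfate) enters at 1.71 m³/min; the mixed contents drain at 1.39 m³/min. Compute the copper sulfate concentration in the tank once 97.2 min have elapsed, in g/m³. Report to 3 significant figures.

0.0278 g/m³

Total volume: dV/dt = Q_in − Q_out = 0.32000 m³/min, so V(t) = 20.7 + 0.32000 t and V(97.2) = 51.804 m³.
No copper sulfate enters, so dm/dt = −Q_out · (m/V).
Separate: dm/m = −Q_out dt/V(t) ⇒ ln(m/m₀) = −(Q_out/(Q_in−Q_out)) ln(V/V₀).
m = m₀ (V₀/V)^(Q_out/(Q_in−Q_out)) = 77.5 × (20.7/51.804)^(4.3437) = 1.4414 g.
C = m/V = 1.4414/51.804 = 0.027824 g/m³.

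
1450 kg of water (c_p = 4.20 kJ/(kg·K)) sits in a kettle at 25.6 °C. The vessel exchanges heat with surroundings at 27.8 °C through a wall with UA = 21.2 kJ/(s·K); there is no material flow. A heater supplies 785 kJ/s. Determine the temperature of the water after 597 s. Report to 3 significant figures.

59.9 °C

First-law balance (no shaft work): M c_p dT/dt = −UA(T − T_amb) + Q̇.
dT/dt = (T_ss − T)/τ with T_ss = T_amb + Q̇/UA = 27.8 + 785/21.2 = 64.828 °C, τ = M c_p/UA = 1450·4.20/21.2 = 287.26 s.
This is linear first-order; T(t) = T_ss + (T₀ − T_ss) e^(−t/τ).
T(597) = 64.828 + (-39.228)·0.12515 = 59.919 °C.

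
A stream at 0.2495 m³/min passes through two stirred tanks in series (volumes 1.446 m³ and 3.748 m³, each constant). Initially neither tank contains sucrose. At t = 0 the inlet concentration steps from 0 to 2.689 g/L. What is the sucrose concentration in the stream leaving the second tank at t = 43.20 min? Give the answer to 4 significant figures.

Each tank obeys Vᵢ dCᵢ/dt = Q(Cᵢ₋₁ − Cᵢ), so τᵢ = Vᵢ/Q.
τ₁ = 1.446/0.2495 = 5.79559 min; τ₂ = 3.748/0.2495 = 15.0220 min.
Solving the cascade with C₁(0)=C₂(0)=0 gives C₂(t) = C_in[1 − (τ₁ e^(−t/τ₁) − τ₂ e^(−t/τ₂))/(τ₁ − τ₂)].
At t = 43.20: e^(−t/τ₁) = 0.000579154, e^(−t/τ₂) = 0.0563725.
C₂ = 2.689·[1 − (5.79559·0.000579154 − 15.0220·0.0563725)/(-9.22645)] = 2.689·0.908581 = 2.44317 g/L.

2.443 g/L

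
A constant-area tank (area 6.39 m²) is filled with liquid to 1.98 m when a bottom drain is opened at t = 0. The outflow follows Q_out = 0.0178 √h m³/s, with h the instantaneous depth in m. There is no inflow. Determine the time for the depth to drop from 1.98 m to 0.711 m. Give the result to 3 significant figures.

405 s

A dh/dt = −Q_out = −0.0178 √h.
∫ h^(−1/2) dh = −(0.0178/A) ∫ dt, giving 2√h = 2√h₀ − (0.0178/A) t.
t = 2A(√h₀ − √h)/0.0178 = 2·6.39·(√1.98 − √0.711)/0.0178
  = 12.780 × (1.4071 − 0.84321) / 0.0178 = 404.88 s.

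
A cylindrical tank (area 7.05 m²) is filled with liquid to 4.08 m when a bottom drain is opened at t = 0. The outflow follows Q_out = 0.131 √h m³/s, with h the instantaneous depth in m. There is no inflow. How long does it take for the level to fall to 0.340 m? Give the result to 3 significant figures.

Accumulation of liquid (constant cross-section A): A dh/dt = −0.131 √h.
Separate and integrate: 2(√h − √h₀) = −(0.131/A) t.
t = 2A(√h₀ − √h)/0.131 = 2·7.05·(√4.08 − √0.340)/0.131
  = 14.100 × (2.0199 − 0.58310) / 0.131 = 154.65 s.

155 s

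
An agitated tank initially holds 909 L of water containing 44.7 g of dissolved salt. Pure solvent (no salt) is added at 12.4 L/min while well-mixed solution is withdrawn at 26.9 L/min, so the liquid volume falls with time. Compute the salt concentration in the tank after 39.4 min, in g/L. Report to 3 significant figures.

0.0211 g/L

Total volume: dV/dt = Q_in − Q_out = -14.500 L/min, so V(t) = 909 − 14.500 t and V(39.4) = 337.70 L.
Solute balance: dm/dt = 0 − Q_out C = −Q_out m/V(t).
dm/m = −Q_out dt/(V₀ − 14.500 t); integrating gives ln(m/m₀) = −(Q_out/(Q_in−Q_out)) ln(V/V₀).
m = m₀ (V₀/V)^(Q_out/(Q_in−Q_out)) = 44.7 × (909/337.70)^(-1.8552) = 7.1207 g.
C = m/V = 7.1207/337.70 = 0.021086 g/L.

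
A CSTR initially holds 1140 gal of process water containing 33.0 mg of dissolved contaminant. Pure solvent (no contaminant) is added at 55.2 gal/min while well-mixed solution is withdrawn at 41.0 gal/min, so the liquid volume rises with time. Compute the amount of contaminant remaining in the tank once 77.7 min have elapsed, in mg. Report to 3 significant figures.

Let m(t) be the amount of contaminant. Volume: V(t) = V₀ + (Q_in − Q_out) t = 1140 + 14.200 t; V(77.7) = 2243.3 gal.
Species balance (pure solvent in): dm/dt = −Q_out · m/V(t).
dm/m = −Q_out dt/(V₀ + 14.200 t); integrating gives ln(m/m₀) = −(Q_out/(Q_in−Q_out)) ln(V/V₀).
m = m₀ (V₀/V)^(Q_out/(Q_in−Q_out)) = 33.0 × (1140/2243.3)^(2.8873) = 4.6738 mg.

4.67 mg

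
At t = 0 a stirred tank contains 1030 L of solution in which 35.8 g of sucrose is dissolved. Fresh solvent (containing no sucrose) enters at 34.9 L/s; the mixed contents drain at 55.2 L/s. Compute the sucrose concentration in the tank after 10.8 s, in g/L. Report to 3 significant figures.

Let m(t) be the amount of sucrose. Volume: V(t) = V₀ + (Q_in − Q_out) t = 1030 − 20.300 t; V(10.8) = 810.76 L.
Species balance (pure solvent in): dm/dt = −Q_out · m/V(t).
dm/m = −Q_out dt/(V₀ − 20.300 t); integrating gives ln(m/m₀) = −(Q_out/(Q_in−Q_out)) ln(V/V₀).
m = m₀ (V₀/V)^(Q_out/(Q_in−Q_out)) = 35.8 × (1030/810.76)^(-2.7192) = 18.674 g.
C = m/V = 18.674/810.76 = 0.023033 g/L.

0.0230 g/L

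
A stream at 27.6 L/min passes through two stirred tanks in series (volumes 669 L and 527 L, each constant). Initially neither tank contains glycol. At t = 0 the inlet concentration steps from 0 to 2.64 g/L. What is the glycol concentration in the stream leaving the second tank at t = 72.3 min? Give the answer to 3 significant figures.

2.23 g/L

Each tank obeys Vᵢ dCᵢ/dt = Q(Cᵢ₋₁ − Cᵢ), so τᵢ = Vᵢ/Q.
τ₁ = 669/27.6 = 24.239 min; τ₂ = 527/27.6 = 19.094 min.
Tank 1: C₁ = C_in(1 − e^(−t/τ₁)). Tank 2 (τ₁ ≠ τ₂): C₂ = C_in[1 − (τ₁ e^(−t/τ₁) − τ₂ e^(−t/τ₂))/(τ₁ − τ₂)].
At t = 72.3: e^(−t/τ₁) = 0.050652, e^(−t/τ₂) = 0.022675.
C₂ = 2.64·[1 − (24.239·0.050652 − 19.094·0.022675)/(5.1449)] = 2.64·0.84552 = 2.2322 g/L.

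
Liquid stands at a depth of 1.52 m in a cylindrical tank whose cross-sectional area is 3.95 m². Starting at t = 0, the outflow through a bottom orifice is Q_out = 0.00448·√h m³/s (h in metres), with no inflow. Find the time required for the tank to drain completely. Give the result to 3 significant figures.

2170 s

With no inflow, A dh/dt = −0.00448 √h.
∫ h^(−1/2) dh = −(0.00448/A) ∫ dt, giving 2√h = 2√h₀ − (0.00448/A) t.
Set h = 0: 2√h₀ = (0.00448/A) t_empty ⇒ t_empty = 2A√h₀/0.00448.
t_empty = 2·3.95·√1.52/0.00448 = 7.9000·1.2329/0.00448 = 2174.1 s.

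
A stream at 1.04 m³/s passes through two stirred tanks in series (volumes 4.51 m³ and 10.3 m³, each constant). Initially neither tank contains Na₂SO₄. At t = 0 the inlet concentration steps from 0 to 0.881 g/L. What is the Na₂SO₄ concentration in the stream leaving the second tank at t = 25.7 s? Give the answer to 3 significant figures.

Species balance on tank i: dCᵢ/dt = (Cᵢ₋₁ − Cᵢ)/τᵢ with τᵢ = Vᵢ/Q.
τ₁ = 4.51/1.04 = 4.3365 s; τ₂ = 10.3/1.04 = 9.9038 s.
Tank 1: C₁ = C_in(1 − e^(−t/τ₁)). Tank 2 (τ₁ ≠ τ₂): C₂ = C_in[1 − (τ₁ e^(−t/τ₁) − τ₂ e^(−t/τ₂))/(τ₁ − τ₂)].
At t = 25.7: e^(−t/τ₁) = 0.0026681, e^(−t/τ₂) = 0.074649.
C₂ = 0.881·[1 − (4.3365·0.0026681 − 9.9038·0.074649)/(-5.5673)] = 0.881·0.86928 = 0.76584 g/L.

0.766 g/L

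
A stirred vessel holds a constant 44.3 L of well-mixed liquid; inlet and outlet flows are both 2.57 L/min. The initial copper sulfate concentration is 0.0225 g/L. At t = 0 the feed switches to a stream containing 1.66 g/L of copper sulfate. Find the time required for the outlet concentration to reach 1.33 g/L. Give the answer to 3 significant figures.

27.6 min

Transient balance on the dissolved component: V dC/dt = Q(C_in − C), so τ = V/Q = 17.237 min.
C(t) = C_in + (C₀ − C_in) e^(−t/τ). Set C = 1.33 and solve for t:
e^(−t/τ) = (C − C_in)/(C₀ − C_in) = (1.33 − 1.66)/(0.0225 − 1.66) = 0.20153
t = −τ ln(…) = 17.237 × 1.6018 = 27.611 min.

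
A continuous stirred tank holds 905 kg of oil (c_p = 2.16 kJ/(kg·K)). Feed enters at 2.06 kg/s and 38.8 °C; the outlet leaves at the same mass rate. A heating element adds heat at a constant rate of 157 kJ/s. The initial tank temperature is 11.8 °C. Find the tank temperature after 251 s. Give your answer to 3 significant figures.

M c_p dT/dt = ṁ c_p (T_in − T) + Q̇.
Rearrange: dT/dt = (T_ss − T)/τ with τ = M/ṁ = 439.32 s and T_ss = T_in + Q̇/(ṁ c_p) = 74.084 °C.
T approaches T_ss exponentially: T(t) = T_ss + (T₀ − T_ss) e^(−t/τ).
T(251) = 74.084 + (-62.284)·e^(−251/439.32) = 74.084 + (-62.284)·0.56477 = 38.908 °C.

38.9 °C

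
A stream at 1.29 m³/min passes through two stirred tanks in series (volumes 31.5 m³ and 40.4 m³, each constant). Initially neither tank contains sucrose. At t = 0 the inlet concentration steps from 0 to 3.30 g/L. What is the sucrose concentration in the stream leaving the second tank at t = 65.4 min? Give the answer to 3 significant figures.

2.25 g/L

Time constants: τᵢ = Vᵢ/Q for each well-mixed tank.
τ₁ = 31.5/1.29 = 24.419 min; τ₂ = 40.4/1.29 = 31.318 min.
Solving the cascade with C₁(0)=C₂(0)=0 gives C₂(t) = C_in[1 − (τ₁ e^(−t/τ₁) − τ₂ e^(−t/τ₂))/(τ₁ − τ₂)].
At t = 65.4: e^(−t/τ₁) = 0.068681, e^(−t/τ₂) = 0.12390.
C₂ = 3.30·[1 − (24.419·0.068681 − 31.318·0.12390)/(-6.8992)] = 3.30·0.68065 = 2.2462 g/L.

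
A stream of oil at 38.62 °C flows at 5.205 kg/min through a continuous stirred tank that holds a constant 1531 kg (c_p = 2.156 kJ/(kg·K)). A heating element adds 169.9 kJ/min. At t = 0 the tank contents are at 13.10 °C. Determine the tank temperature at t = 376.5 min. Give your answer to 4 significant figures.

42.45 °C

Energy balance: M c_p dT/dt = ṁ c_p (T_in − T) + 169.9.
Rearrange: dT/dt = (T_ss − T)/τ with τ = M/ṁ = 294.140 min and T_ss = T_in + Q̇/(ṁ c_p) = 53.7599 °C.
T approaches T_ss exponentially: T(t) = T_ss + (T₀ − T_ss) e^(−t/τ).
T(376.5) = 53.7599 + (-40.6599)·e^(−376.5/294.140) = 53.7599 + (-40.6599)·0.278037 = 42.4550 °C.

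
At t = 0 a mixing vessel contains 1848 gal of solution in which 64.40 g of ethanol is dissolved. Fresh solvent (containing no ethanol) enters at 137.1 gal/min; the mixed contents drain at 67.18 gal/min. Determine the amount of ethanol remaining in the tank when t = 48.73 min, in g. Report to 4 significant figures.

Total volume: dV/dt = Q_in − Q_out = 69.9200 gal/min, so V(t) = 1848 + 69.9200 t and V(48.73) = 5255.20 gal.
No ethanol enters, so dm/dt = −Q_out · (m/V).
Separate: dm/m = −Q_out dt/V(t) ⇒ ln(m/m₀) = −(Q_out/(Q_in−Q_out)) ln(V/V₀).
m = m₀ (V₀/V)^(Q_out/(Q_in−Q_out)) = 64.40 × (1848/5255.20)^(0.960812) = 23.5931 g.

23.59 g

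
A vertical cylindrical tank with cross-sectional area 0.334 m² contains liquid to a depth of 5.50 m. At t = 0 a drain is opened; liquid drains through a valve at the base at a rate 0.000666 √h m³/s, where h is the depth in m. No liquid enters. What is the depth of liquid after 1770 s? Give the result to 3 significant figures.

With no inflow, A dh/dt = −0.000666 √h.
This is separable: 2 d(√h)/dt = −0.000666/A, so √h = √h₀ − (0.000666/(2A)) t.
√h = √5.50 − 0.000666·1770/(2·0.334) = 2.3452 − 1.7647 = 0.58051.
h = 0.58051² = 0.33699 m.

0.337 m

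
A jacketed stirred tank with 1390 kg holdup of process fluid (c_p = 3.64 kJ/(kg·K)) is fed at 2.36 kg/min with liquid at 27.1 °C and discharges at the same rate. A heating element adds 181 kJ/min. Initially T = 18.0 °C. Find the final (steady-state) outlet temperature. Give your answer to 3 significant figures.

48.2 °C

M c_p dT/dt = ṁ c_p (T_in − T) + Q̇.
At steady state dT/dt = 0 ⇒ T_ss = T_in + Q̇/(ṁ c_p) = 27.1 + 181/(2.36·3.64) = 48.170 °C.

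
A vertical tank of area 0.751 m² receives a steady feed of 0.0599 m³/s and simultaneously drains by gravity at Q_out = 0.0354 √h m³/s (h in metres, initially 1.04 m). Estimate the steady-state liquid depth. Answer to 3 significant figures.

2.86 m

Volume balance on the tank: A dh/dt = Q_in − 0.0354 √h. At steady state dh/dt = 0:
Q_in = 0.0354 √h_ss ⇒ √h_ss = 0.0599/0.0354 = 1.6921.
h_ss = 1.6921² = 2.8632 m. (Since h₀ = 1.04 m < h_ss, the level will rise toward this value.)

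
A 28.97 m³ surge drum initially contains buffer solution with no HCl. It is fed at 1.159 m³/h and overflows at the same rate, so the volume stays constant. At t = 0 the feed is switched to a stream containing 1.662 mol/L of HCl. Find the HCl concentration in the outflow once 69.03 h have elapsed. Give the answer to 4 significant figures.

Unsteady species balance (constant V, well mixed): V dC/dt = Q(C_in − C).
Rewrite as dC/dt + C/τ = C_in/τ, τ = V/Q = 24.9957 h.
Integrating: C(t) = C_in + (C₀ − C_in) e^(−t/τ).
C(69.03) = 1.662 + (0 − 1.662)·e^(−69.03/24.9957) = 1.662 + (-1.66200)·0.0631857 = 1.55699 mol/L.

1.557 mol/L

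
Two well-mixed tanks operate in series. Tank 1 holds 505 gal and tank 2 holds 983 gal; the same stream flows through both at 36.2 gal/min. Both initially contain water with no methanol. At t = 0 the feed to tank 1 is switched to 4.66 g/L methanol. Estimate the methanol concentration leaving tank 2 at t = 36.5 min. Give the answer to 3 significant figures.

Each tank obeys Vᵢ dCᵢ/dt = Q(Cᵢ₋₁ − Cᵢ), so τᵢ = Vᵢ/Q.
τ₁ = 505/36.2 = 13.950 min; τ₂ = 983/36.2 = 27.155 min.
Solving the cascade with C₁(0)=C₂(0)=0 gives C₂(t) = C_in[1 − (τ₁ e^(−t/τ₁) − τ₂ e^(−t/τ₂))/(τ₁ − τ₂)].
At t = 36.5: e^(−t/τ₁) = 0.073063, e^(−t/τ₂) = 0.26076.
C₂ = 4.66·[1 − (13.950·0.073063 − 27.155·0.26076)/(-13.204)] = 4.66·0.54094 = 2.5208 g/L.

2.52 g/L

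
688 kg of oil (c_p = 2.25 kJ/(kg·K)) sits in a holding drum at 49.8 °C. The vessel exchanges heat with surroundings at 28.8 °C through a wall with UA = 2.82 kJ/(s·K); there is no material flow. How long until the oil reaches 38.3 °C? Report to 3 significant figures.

435 s

Lumped-capacitance energy balance: M c_p dT/dt = UA(T_amb − T).
τ = M c_p/UA = 548.94 s; T_ss = T_amb = 28.800 °C.
T(t) = T_ss + (T₀ − T_ss)e^(−t/τ); set T = 38.3:
t = −τ ln[(T − T_ss)/(T₀ − T_ss)] = −548.94 · ln(0.45238) = 435.43 s.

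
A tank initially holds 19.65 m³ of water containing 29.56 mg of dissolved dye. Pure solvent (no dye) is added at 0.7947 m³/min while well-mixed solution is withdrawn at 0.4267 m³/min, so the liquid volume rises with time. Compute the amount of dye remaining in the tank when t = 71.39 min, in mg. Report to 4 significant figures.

Let m(t) be the amount of dye. Volume: V(t) = V₀ + (Q_in − Q_out) t = 19.65 + 0.368000 t; V(71.39) = 45.9215 m³.
No dye enters, so dm/dt = −Q_out · (m/V).
Separate: dm/m = −Q_out dt/V(t) ⇒ ln(m/m₀) = −(Q_out/(Q_in−Q_out)) ln(V/V₀).
m = m₀ (V₀/V)^(Q_out/(Q_in−Q_out)) = 29.56 × (19.65/45.9215)^(1.15951) = 11.0471 mg.

11.05 mg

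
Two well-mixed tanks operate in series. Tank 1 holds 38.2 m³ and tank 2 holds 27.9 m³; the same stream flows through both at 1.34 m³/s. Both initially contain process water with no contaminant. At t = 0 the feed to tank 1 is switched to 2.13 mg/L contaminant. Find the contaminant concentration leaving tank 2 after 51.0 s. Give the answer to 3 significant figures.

Time constants: τᵢ = Vᵢ/Q for each well-mixed tank.
τ₁ = 38.2/1.34 = 28.507 s; τ₂ = 27.9/1.34 = 20.821 s.
Tank 1: C₁ = C_in(1 − e^(−t/τ₁)). Tank 2 (τ₁ ≠ τ₂): C₂ = C_in[1 − (τ₁ e^(−t/τ₁) − τ₂ e^(−t/τ₂))/(τ₁ − τ₂)].
At t = 51.0: e^(−t/τ₁) = 0.16713, e^(−t/τ₂) = 0.086340.
C₂ = 2.13·[1 − (28.507·0.16713 − 20.821·0.086340)/(7.6866)] = 2.13·0.61404 = 1.3079 mg/L.

1.31 mg/L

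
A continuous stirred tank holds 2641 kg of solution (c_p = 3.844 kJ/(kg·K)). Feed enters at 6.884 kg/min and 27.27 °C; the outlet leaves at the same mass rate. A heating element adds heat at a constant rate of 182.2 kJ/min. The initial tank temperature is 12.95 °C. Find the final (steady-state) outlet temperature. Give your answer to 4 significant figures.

Energy balance: M c_p dT/dt = ṁ c_p (T_in − T) + 182.2.
At steady state dT/dt = 0 ⇒ T_ss = T_in + Q̇/(ṁ c_p) = 27.27 + 182.2/(6.884·3.844) = 34.1553 °C.

34.16 °C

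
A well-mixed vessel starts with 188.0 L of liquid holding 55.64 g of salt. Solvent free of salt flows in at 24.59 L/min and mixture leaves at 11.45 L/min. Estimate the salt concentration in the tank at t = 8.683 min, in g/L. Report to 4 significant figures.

Total volume: dV/dt = Q_in − Q_out = 13.1400 L/min, so V(t) = 188.0 + 13.1400 t and V(8.683) = 302.095 L.
No salt enters, so dm/dt = −Q_out · (m/V).
Separate: dm/m = −Q_out dt/V(t) ⇒ ln(m/m₀) = −(Q_out/(Q_in−Q_out)) ln(V/V₀).
m = m₀ (V₀/V)^(Q_out/(Q_in−Q_out)) = 55.64 × (188.0/302.095)^(0.871385) = 36.8040 g.
C = m/V = 36.8040/302.095 = 0.121829 g/L.

0.1218 g/L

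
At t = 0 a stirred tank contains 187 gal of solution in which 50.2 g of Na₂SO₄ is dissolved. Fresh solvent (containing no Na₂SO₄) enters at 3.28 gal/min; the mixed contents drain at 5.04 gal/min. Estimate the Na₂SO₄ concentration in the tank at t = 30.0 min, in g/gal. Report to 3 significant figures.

0.145 g/gal

Total volume: dV/dt = Q_in − Q_out = -1.7600 gal/min, so V(t) = 187 − 1.7600 t and V(30.0) = 134.20 gal.
Solute balance: dm/dt = 0 − Q_out C = −Q_out m/V(t).
Separate: dm/m = −Q_out dt/V(t) ⇒ ln(m/m₀) = −(Q_out/(Q_in−Q_out)) ln(V/V₀).
m = m₀ (V₀/V)^(Q_out/(Q_in−Q_out)) = 50.2 × (187/134.20)^(-2.8636) = 19.413 g.
C = m/V = 19.413/134.20 = 0.14465 g/gal.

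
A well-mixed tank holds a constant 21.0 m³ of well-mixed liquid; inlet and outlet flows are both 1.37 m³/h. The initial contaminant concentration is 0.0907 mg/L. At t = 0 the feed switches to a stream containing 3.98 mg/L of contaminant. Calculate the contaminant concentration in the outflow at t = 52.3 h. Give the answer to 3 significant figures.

3.85 mg/L

Mass balance on the solute (V constant): V dC/dt = Q(C_in − C).
Rewrite as dC/dt + C/τ = C_in/τ, τ = V/Q = 15.328 h.
Integrating: C(t) = C_in + (C₀ − C_in) e^(−t/τ).
C(52.3) = 3.98 + (0.0907 − 3.98)·e^(−52.3/15.328) = 3.98 + (-3.8893)·0.032977 = 3.8517 mg/L.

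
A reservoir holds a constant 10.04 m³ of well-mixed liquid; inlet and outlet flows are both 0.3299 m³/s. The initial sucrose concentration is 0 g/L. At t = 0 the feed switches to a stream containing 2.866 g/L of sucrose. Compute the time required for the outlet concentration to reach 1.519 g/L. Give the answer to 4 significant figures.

Unsteady species balance (constant V, well mixed): V dC/dt = Q(C_in − C), so τ = V/Q = 30.4335 s.
C(t) = C_in + (C₀ − C_in) e^(−t/τ). Set C = 1.519 and solve for t:
e^(−t/τ) = (C − C_in)/(C₀ − C_in) = (1.519 − 2.866)/(0 − 2.866) = 0.469993
t = −τ ln(…) = 30.4335 × 0.755037 = 22.9784 s.

22.98 s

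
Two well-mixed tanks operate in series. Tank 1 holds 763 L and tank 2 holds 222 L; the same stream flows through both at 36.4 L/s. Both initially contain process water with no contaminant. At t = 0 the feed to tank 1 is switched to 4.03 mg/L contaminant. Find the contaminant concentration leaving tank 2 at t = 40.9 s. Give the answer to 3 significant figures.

3.22 mg/L

Species balance on tank i: dCᵢ/dt = (Cᵢ₋₁ − Cᵢ)/τᵢ with τᵢ = Vᵢ/Q.
τ₁ = 763/36.4 = 20.962 s; τ₂ = 222/36.4 = 6.0989 s.
Tank 1: C₁ = C_in(1 − e^(−t/τ₁)). Tank 2 (τ₁ ≠ τ₂): C₂ = C_in[1 − (τ₁ e^(−t/τ₁) − τ₂ e^(−t/τ₂))/(τ₁ − τ₂)].
At t = 40.9: e^(−t/τ₁) = 0.14210, e^(−t/τ₂) = 0.0012234.
C₂ = 4.03·[1 − (20.962·0.14210 − 6.0989·0.0012234)/(14.863)] = 4.03·0.80008 = 3.2243 mg/L.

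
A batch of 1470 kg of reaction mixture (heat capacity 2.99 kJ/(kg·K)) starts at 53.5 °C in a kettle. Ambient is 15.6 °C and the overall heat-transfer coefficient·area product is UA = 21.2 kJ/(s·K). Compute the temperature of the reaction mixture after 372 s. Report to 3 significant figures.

Heat balance on the well-mixed liquid: M c_p dT/dt = −UA(T − T_amb).
dT/dt = (T_ss − T)/τ with T_ss = T_amb = 15.600 °C, τ = M c_p/UA = 1470·2.99/21.2 = 207.33 s.
T approaches T_ss exponentially: T(t) = T_ss + (T₀ − T_ss) e^(−t/τ).
T(372) = 15.600 + (37.900)·0.16625 = 21.901 °C.

21.9 °C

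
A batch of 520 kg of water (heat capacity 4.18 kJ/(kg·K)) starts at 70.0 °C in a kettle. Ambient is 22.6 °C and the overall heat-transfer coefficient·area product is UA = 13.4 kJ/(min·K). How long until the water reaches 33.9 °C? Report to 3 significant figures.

233 min

Unsteady energy balance on the tank contents: M c_p dT/dt = −UA(T − T_amb).
τ = M c_p/UA = 162.21 min; T_ss = T_amb = 22.600 °C.
T(t) = T_ss + (T₀ − T_ss)e^(−t/τ); set T = 33.9:
t = −τ ln[(T − T_ss)/(T₀ − T_ss)] = −162.21 · ln(0.23840) = 232.58 min.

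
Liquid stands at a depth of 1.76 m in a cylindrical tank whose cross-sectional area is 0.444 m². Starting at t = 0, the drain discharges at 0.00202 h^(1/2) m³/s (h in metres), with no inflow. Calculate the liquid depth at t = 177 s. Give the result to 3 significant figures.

Unsteady balance on liquid volume: A dh/dt = −0.00202 √h.
∫ h^(−1/2) dh = −(0.00202/A) ∫ dt, giving 2√h = 2√h₀ − (0.00202/A) t.
√h = √1.76 − 0.00202·177/(2·0.444) = 1.3266 − 0.40264 = 0.92401.
h = 0.92401² = 0.85380 m.

0.854 m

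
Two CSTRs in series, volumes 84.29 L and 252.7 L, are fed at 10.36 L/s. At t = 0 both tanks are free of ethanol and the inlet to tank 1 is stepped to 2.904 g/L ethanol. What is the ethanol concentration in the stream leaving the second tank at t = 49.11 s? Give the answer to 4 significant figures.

2.326 g/L

Each tank obeys Vᵢ dCᵢ/dt = Q(Cᵢ₋₁ − Cᵢ), so τᵢ = Vᵢ/Q.
τ₁ = 84.29/10.36 = 8.13610 s; τ₂ = 252.7/10.36 = 24.3919 s.
Solving the cascade with C₁(0)=C₂(0)=0 gives C₂(t) = C_in[1 − (τ₁ e^(−t/τ₁) − τ₂ e^(−t/τ₂))/(τ₁ − τ₂)].
At t = 49.11: e^(−t/τ₁) = 0.00239096, e^(−t/τ₂) = 0.133537.
C₂ = 2.904·[1 − (8.13610·0.00239096 − 24.3919·0.133537)/(-16.2558)] = 2.904·0.800823 = 2.32559 g/L.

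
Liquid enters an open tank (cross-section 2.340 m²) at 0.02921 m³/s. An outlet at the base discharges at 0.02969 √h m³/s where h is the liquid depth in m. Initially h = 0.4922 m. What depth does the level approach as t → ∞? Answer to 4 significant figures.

0.9679 m

Accumulation of liquid (constant cross-section A): A dh/dt = Q_in − 0.02969 √h. At steady state dh/dt = 0:
Q_in = 0.02969 √h_ss ⇒ √h_ss = 0.02921/0.02969 = 0.983833.
h_ss = 0.983833² = 0.967927 m. (Since h₀ = 0.4922 m < h_ss, the level will rise toward this value.)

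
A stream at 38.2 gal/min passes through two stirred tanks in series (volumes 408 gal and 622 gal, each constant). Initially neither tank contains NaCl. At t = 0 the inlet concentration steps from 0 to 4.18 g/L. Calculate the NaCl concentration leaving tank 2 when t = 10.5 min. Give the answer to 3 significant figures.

Species balance on tank i: dCᵢ/dt = (Cᵢ₋₁ − Cᵢ)/τᵢ with τᵢ = Vᵢ/Q.
τ₁ = 408/38.2 = 10.681 min; τ₂ = 622/38.2 = 16.283 min.
Tank 1: C₁ = C_in(1 − e^(−t/τ₁)). Tank 2 (τ₁ ≠ τ₂): C₂ = C_in[1 − (τ₁ e^(−t/τ₁) − τ₂ e^(−t/τ₂))/(τ₁ − τ₂)].
At t = 10.5: e^(−t/τ₁) = 0.37415, e^(−t/τ₂) = 0.52474.
C₂ = 4.18·[1 − (10.681·0.37415 − 16.283·0.52474)/(-5.6021)] = 4.18·0.18817 = 0.78653 g/L.

0.787 g/L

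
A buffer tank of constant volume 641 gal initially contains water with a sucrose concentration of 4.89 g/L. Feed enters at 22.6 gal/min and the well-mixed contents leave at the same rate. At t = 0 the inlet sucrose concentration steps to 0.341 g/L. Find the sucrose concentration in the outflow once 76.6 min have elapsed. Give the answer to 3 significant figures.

0.646 g/L

Mass balance on the solute (V constant): V dC/dt = Q(C_in − C).
Rewrite as dC/dt + C/τ = C_in/τ, τ = V/Q = 28.363 min.
Solution: C(t) = C_in + (C₀ − C_in) e^(−t/τ).
C(76.6) = 0.341 + (4.89 − 0.341)·e^(−76.6/28.363) = 0.341 + (4.5490)·0.067157 = 0.64650 g/L.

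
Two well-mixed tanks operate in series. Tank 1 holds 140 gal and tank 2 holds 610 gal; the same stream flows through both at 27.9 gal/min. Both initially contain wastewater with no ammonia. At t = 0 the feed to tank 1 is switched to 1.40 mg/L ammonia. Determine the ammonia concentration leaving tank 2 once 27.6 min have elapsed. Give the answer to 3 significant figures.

0.888 mg/L

Time constants: τᵢ = Vᵢ/Q for each well-mixed tank.
τ₁ = 140/27.9 = 5.0179 min; τ₂ = 610/27.9 = 21.864 min.
Solving the cascade with C₁(0)=C₂(0)=0 gives C₂(t) = C_in[1 − (τ₁ e^(−t/τ₁) − τ₂ e^(−t/τ₂))/(τ₁ − τ₂)].
At t = 27.6: e^(−t/τ₁) = 0.0040856, e^(−t/τ₂) = 0.28299.
C₂ = 1.40·[1 − (5.0179·0.0040856 − 21.864·0.28299)/(-16.846)] = 1.40·0.63394 = 0.88751 mg/L.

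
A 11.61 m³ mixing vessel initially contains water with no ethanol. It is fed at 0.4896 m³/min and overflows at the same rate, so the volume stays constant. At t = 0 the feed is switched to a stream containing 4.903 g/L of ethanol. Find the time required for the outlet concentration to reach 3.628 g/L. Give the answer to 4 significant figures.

31.94 min

Unsteady species balance (constant V, well mixed): V dC/dt = Q(C_in − C), so τ = V/Q = 23.7132 min.
C(t) = C_in + (C₀ − C_in) e^(−t/τ). Set C = 3.628 and solve for t:
e^(−t/τ) = (C − C_in)/(C₀ − C_in) = (3.628 − 4.903)/(0 − 4.903) = 0.260045
t = −τ ln(…) = 23.7132 × 1.34690 = 31.9394 min.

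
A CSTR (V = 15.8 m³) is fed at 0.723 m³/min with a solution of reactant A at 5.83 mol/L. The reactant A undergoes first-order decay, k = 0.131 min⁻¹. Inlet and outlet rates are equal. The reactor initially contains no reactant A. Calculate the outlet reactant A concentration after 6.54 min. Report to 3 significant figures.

Accumulation = in − out − consumed: V dC/dt = Q C_in − Q C − k V C.
This is linear with rate a = Q/V + k = 0.17676 min⁻¹.
C_ss = Q C_in/(Q + kV) = 1.5093 mol/L; C(t) = C_ss + (C₀ − C_ss) e^(−a t).
C(6.54) = 1.5093 + (-1.5093)·e^(−0.17676·6.54) = 1.5093 + (-1.5093)·0.31474 = 1.0342 mol/L.

1.03 mol/L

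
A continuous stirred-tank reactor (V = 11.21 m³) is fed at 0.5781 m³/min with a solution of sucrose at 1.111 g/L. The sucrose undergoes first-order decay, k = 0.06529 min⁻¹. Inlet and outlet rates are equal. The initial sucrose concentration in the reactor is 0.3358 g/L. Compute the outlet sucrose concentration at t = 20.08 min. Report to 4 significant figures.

Species balance: V dC/dt = Q C_in − Q C − k V C.
dC/dt = (Q/V) C_in − (Q/V + k) C; effective rate a = Q/V + k = 0.0515700 + 0.06529 = 0.116860 min⁻¹.
C_ss = Q C_in/(Q + kV) = 0.490281 g/L; C(t) = C_ss + (C₀ − C_ss) e^(−a t).
C(20.08) = 0.490281 + (-0.154481)·e^(−0.116860·20.08) = 0.490281 + (-0.154481)·0.0956988 = 0.475498 g/L.

0.4755 g/L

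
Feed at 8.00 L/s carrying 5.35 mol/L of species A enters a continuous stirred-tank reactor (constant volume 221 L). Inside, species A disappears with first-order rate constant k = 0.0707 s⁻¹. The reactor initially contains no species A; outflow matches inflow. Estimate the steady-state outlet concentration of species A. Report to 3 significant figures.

1.81 mol/L

V dC/dt = Q(C_in − C) − k V C.
Steady state (dC/dt = 0): C_ss = Q C_in/(Q + kV) = C_in/(1 + kV/Q).
C_ss = 8.00·5.35/(8.00 + 0.0707·221) = 42.800/23.625 = 1.8117 mol/L.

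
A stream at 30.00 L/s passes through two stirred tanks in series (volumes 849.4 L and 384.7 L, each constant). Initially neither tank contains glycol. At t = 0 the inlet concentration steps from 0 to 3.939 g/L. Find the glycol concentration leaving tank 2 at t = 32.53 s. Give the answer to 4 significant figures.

1.915 g/L

Species balance on tank i: dCᵢ/dt = (Cᵢ₋₁ − Cᵢ)/τᵢ with τᵢ = Vᵢ/Q.
τ₁ = 849.4/30.00 = 28.3133 s; τ₂ = 384.7/30.00 = 12.8233 s.
Tank 1: C₁ = C_in(1 − e^(−t/τ₁)). Tank 2 (τ₁ ≠ τ₂): C₂ = C_in[1 − (τ₁ e^(−t/τ₁) − τ₂ e^(−t/τ₂))/(τ₁ − τ₂)].
At t = 32.53: e^(−t/τ₁) = 0.316976, e^(−t/τ₂) = 0.0791206.
C₂ = 3.939·[1 − (28.3133·0.316976 − 12.8233·0.0791206)/(15.4900)] = 3.939·0.486116 = 1.91481 g/L.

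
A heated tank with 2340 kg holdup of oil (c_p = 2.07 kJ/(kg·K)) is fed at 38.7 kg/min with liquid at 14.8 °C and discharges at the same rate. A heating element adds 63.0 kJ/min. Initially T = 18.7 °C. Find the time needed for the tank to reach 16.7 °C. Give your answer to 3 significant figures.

M c_p dT/dt = ṁ c_p (T_in − T) + Q̇.
τ = M/ṁ = 60.465 min; T_ss = T_in + Q̇/(ṁ c_p) = 15.586 °C.
T(t) = T_ss + (T₀ − T_ss) e^(−t/τ). Set T = 16.7:
e^(−t/τ) = (16.7 − 15.586)/(18.7 − 15.586) = 0.35765
t = −60.465 · ln(0.35765) = 62.170 min.

62.2 min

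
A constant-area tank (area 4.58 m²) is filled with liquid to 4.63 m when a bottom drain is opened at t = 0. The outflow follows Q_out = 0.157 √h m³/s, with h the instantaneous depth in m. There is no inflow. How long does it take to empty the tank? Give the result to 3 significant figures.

126 s

With no inflow, A dh/dt = −0.157 √h.
This is separable: 2 d(√h)/dt = −0.157/A, so √h = √h₀ − (0.157/(2A)) t.
Tank is empty when √h = 0: t_empty = 2A√h₀/0.157.
t_empty = 2·4.58·√4.63/0.157 = 9.1600·2.1517/0.157 = 125.54 s.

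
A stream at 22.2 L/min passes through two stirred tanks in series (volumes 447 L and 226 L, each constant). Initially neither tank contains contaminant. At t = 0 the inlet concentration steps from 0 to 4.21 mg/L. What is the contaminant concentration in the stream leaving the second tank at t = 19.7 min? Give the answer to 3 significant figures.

1.63 mg/L

Time constants: τᵢ = Vᵢ/Q for each well-mixed tank.
τ₁ = 447/22.2 = 20.135 min; τ₂ = 226/22.2 = 10.180 min.
Solving the cascade with C₁(0)=C₂(0)=0 gives C₂(t) = C_in[1 − (τ₁ e^(−t/τ₁) − τ₂ e^(−t/τ₂))/(τ₁ − τ₂)].
At t = 19.7: e^(−t/τ₁) = 0.37592, e^(−t/τ₂) = 0.14441.
C₂ = 4.21·[1 − (20.135·0.37592 − 10.180·0.14441)/(9.9550)] = 4.21·0.38734 = 1.6307 mg/L.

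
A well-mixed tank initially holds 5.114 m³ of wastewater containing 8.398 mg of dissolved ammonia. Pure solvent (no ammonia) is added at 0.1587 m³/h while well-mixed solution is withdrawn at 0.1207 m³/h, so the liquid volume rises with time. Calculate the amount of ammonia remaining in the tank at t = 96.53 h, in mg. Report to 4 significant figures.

1.507 mg

Total volume: dV/dt = Q_in − Q_out = 0.0380000 m³/h, so V(t) = 5.114 + 0.0380000 t and V(96.53) = 8.78214 m³.
Species balance (pure solvent in): dm/dt = −Q_out · m/V(t).
Separate: dm/m = −Q_out dt/V(t) ⇒ ln(m/m₀) = −(Q_out/(Q_in−Q_out)) ln(V/V₀).
m = m₀ (V₀/V)^(Q_out/(Q_in−Q_out)) = 8.398 × (5.114/8.78214)^(3.17632) = 1.50748 mg.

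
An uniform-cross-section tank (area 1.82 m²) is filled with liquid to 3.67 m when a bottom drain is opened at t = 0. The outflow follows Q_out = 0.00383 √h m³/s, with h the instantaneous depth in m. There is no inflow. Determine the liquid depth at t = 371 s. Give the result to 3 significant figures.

2.33 m

Accumulation of liquid (constant cross-section A): A dh/dt = −0.00383 √h.
Separate and integrate: 2(√h − √h₀) = −(0.00383/A) t.
√h = √3.67 − 0.00383·371/(2·1.82) = 1.9157 − 0.39037 = 1.5254.
h = 1.5254² = 2.3267 m.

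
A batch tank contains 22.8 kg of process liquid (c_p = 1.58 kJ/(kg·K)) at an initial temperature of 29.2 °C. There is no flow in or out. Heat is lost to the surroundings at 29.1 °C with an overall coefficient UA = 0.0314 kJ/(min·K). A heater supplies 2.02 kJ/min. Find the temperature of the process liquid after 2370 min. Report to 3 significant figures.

M c_p dT/dt = −UA(T − T_amb) + Q̇.
dT/dt = (T_ss − T)/τ with T_ss = T_amb + Q̇/UA = 29.1 + 2.02/0.0314 = 93.431 °C, τ = M c_p/UA = 22.8·1.58/0.0314 = 1147.3 min.
This is linear first-order; T(t) = T_ss + (T₀ − T_ss) e^(−t/τ).
T(2370) = 93.431 + (-64.231)·0.12672 = 85.292 °C.

85.3 °C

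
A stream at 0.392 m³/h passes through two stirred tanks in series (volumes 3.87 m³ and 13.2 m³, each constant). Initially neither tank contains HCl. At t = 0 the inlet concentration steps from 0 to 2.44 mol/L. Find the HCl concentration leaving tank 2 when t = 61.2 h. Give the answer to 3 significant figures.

1.88 mol/L

Time constants: τᵢ = Vᵢ/Q for each well-mixed tank.
τ₁ = 3.87/0.392 = 9.8724 h; τ₂ = 13.2/0.392 = 33.673 h.
Tank 1: C₁ = C_in(1 − e^(−t/τ₁)). Tank 2 (τ₁ ≠ τ₂): C₂ = C_in[1 − (τ₁ e^(−t/τ₁) − τ₂ e^(−t/τ₂))/(τ₁ − τ₂)].
At t = 61.2: e^(−t/τ₁) = 0.0020313, e^(−t/τ₂) = 0.16244.
C₂ = 2.44·[1 − (9.8724·0.0020313 − 33.673·0.16244)/(-23.801)] = 2.44·0.77103 = 1.8813 mol/L.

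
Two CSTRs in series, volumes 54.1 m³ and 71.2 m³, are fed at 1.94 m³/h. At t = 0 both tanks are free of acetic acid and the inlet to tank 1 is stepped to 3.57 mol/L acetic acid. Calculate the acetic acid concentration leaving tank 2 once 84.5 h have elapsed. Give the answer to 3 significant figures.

2.63 mol/L

Each tank obeys Vᵢ dCᵢ/dt = Q(Cᵢ₋₁ − Cᵢ), so τᵢ = Vᵢ/Q.
τ₁ = 54.1/1.94 = 27.887 h; τ₂ = 71.2/1.94 = 36.701 h.
Tank 1: C₁ = C_in(1 − e^(−t/τ₁)). Tank 2 (τ₁ ≠ τ₂): C₂ = C_in[1 − (τ₁ e^(−t/τ₁) − τ₂ e^(−t/τ₂))/(τ₁ − τ₂)].
At t = 84.5: e^(−t/τ₁) = 0.048309, e^(−t/τ₂) = 0.10002.
C₂ = 3.57·[1 − (27.887·0.048309 − 36.701·0.10002)/(-8.8144)] = 3.57·0.73638 = 2.6289 mol/L.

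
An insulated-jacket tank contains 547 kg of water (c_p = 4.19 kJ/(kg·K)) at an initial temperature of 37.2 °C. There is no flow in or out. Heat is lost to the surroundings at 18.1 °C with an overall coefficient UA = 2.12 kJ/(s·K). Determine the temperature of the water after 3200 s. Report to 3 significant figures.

19.1 °C

Lumped-capacitance energy balance: M c_p dT/dt = UA(T_amb − T).
dT/dt = (T_ss − T)/τ with T_ss = T_amb = 18.100 °C, τ = M c_p/UA = 547·4.19/2.12 = 1081.1 s.
Integrating: T(t) = T_ss + (T₀ − T_ss) e^(−t/τ).
T(3200) = 18.100 + (19.100)·0.051821 = 19.090 °C.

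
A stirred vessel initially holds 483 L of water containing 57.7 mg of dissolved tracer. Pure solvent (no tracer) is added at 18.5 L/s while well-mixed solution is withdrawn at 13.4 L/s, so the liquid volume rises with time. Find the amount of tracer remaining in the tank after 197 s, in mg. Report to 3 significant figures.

Total volume: dV/dt = Q_in − Q_out = 5.1000 L/s, so V(t) = 483 + 5.1000 t and V(197) = 1487.7 L.
No tracer enters, so dm/dt = −Q_out · (m/V).
Separate: dm/m = −Q_out dt/V(t) ⇒ ln(m/m₀) = −(Q_out/(Q_in−Q_out)) ln(V/V₀).
m = m₀ (V₀/V)^(Q_out/(Q_in−Q_out)) = 57.7 × (483/1487.7)^(2.6275) = 3.0025 mg.

3.00 mg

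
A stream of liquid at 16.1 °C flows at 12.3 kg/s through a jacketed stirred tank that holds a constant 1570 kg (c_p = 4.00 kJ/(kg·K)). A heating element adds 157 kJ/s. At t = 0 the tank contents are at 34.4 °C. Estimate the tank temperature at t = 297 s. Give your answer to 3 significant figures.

20.8 °C

M c_p dT/dt = ṁ c_p (T_in − T) + Q̇.
τ = M/ṁ = 127.64 s; T_ss = T_in + Q̇/(ṁ c_p) = 16.1 + 157/(12.3·4.00) = 19.291 °C.
Solution: T(t) = T_ss + (T₀ − T_ss) e^(−t/τ).
T(297) = 19.291 + (15.109)·e^(−297/127.64) = 19.291 + (15.109)·0.097606 = 20.766 °C.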